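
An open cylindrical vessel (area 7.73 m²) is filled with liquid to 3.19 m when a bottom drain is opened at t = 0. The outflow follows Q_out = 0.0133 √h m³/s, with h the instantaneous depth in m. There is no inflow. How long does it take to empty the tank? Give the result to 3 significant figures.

With no inflow, A dh/dt = −0.0133 √h.
Separate and integrate: 2(√h − √h₀) = −(0.0133/A) t.
Set h = 0: 2√h₀ = (0.0133/A) t_empty ⇒ t_empty = 2A√h₀/0.0133.
t_empty = 2·7.73·√3.19/0.0133 = 15.460·1.7861/0.0133 = 2076.1 s.

2080 s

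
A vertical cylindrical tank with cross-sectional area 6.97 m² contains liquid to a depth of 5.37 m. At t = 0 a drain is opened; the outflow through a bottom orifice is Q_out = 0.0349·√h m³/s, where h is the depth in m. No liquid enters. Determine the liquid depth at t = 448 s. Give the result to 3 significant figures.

With no inflow, A dh/dt = −0.0349 √h.
Separate and integrate: 2(√h − √h₀) = −(0.0349/A) t.
√h = √5.37 − 0.0349·448/(2·6.97) = 2.3173 − 1.1216 = 1.1957.
h = 1.1957² = 1.4297 m.

1.43 m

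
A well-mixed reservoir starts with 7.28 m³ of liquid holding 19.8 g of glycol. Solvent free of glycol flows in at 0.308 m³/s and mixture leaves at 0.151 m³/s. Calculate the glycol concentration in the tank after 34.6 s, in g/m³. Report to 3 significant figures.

Total volume: dV/dt = Q_in − Q_out = 0.15700 m³/s, so V(t) = 7.28 + 0.15700 t and V(34.6) = 12.712 m³.
Species balance (pure solvent in): dm/dt = −Q_out · m/V(t).
dm/m = −Q_out dt/(V₀ + 0.15700 t); integrating gives ln(m/m₀) = −(Q_out/(Q_in−Q_out)) ln(V/V₀).
m = m₀ (V₀/V)^(Q_out/(Q_in−Q_out)) = 19.8 × (7.28/12.712)^(0.96178) = 11.583 g.
C = m/V = 11.583/12.712 = 0.91119 g/m³.

0.911 g/m³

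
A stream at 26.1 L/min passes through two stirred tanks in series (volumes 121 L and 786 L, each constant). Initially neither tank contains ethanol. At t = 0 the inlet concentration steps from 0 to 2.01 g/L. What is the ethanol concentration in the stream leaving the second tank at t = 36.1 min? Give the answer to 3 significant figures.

1.29 g/L

Species balance on tank i: dCᵢ/dt = (Cᵢ₋₁ − Cᵢ)/τᵢ with τᵢ = Vᵢ/Q.
τ₁ = 121/26.1 = 4.6360 min; τ₂ = 786/26.1 = 30.115 min.
Solving the cascade with C₁(0)=C₂(0)=0 gives C₂(t) = C_in[1 − (τ₁ e^(−t/τ₁) − τ₂ e^(−t/τ₂))/(τ₁ − τ₂)].
At t = 36.1: e^(−t/τ₁) = 0.00041515, e^(−t/τ₂) = 0.30157.
C₂ = 2.01·[1 − (4.6360·0.00041515 − 30.115·0.30157)/(-25.479)] = 2.01·0.64363 = 1.2937 g/L.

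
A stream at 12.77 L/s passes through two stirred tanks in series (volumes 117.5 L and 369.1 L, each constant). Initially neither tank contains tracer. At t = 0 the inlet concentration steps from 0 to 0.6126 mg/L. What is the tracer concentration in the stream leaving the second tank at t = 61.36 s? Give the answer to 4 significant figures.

Time constants: τᵢ = Vᵢ/Q for each well-mixed tank.
τ₁ = 117.5/12.77 = 9.20125 s; τ₂ = 369.1/12.77 = 28.9037 s.
Tank 1: C₁ = C_in(1 − e^(−t/τ₁)). Tank 2 (τ₁ ≠ τ₂): C₂ = C_in[1 − (τ₁ e^(−t/τ₁) − τ₂ e^(−t/τ₂))/(τ₁ − τ₂)].
At t = 61.36: e^(−t/τ₁) = 0.00127010, e^(−t/τ₂) = 0.119682.
C₂ = 0.6126·[1 − (9.20125·0.00127010 − 28.9037·0.119682)/(-19.7024)] = 0.6126·0.825018 = 0.505406 mg/L.

0.5054 mg/L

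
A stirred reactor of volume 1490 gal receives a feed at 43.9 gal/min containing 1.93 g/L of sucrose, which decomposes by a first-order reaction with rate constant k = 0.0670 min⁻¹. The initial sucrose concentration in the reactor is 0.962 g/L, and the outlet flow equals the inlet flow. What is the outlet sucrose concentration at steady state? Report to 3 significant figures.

0.589 g/L

V dC/dt = Q(C_in − C) − k V C.
Steady state (dC/dt = 0): C_ss = Q C_in/(Q + kV) = C_in/(1 + kV/Q).
C_ss = 43.9·1.93/(43.9 + 0.0670·1490) = 84.727/143.73 = 0.58949 g/L.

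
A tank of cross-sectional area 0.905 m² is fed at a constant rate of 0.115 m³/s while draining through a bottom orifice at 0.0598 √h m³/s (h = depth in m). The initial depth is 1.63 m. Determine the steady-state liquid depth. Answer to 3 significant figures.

A dh/dt = Q_in − 0.0598 √h. Steady state requires inflow = outflow:
Q_in = 0.0598 √h_ss ⇒ √h_ss = 0.115/0.0598 = 1.9231.
h_ss = 1.9231² = 3.6982 m. (Since h₀ = 1.63 m < h_ss, the level will rise toward this value.)

3.70 m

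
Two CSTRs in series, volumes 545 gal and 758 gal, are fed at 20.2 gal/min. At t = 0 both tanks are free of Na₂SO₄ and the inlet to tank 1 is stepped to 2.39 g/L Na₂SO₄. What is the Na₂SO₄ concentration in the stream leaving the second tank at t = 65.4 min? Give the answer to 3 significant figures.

1.44 g/L

Each tank obeys Vᵢ dCᵢ/dt = Q(Cᵢ₋₁ − Cᵢ), so τᵢ = Vᵢ/Q.
τ₁ = 545/20.2 = 26.980 min; τ₂ = 758/20.2 = 37.525 min.
Solving the cascade with C₁(0)=C₂(0)=0 gives C₂(t) = C_in[1 − (τ₁ e^(−t/τ₁) − τ₂ e^(−t/τ₂))/(τ₁ − τ₂)].
At t = 65.4: e^(−t/τ₁) = 0.088567, e^(−t/τ₂) = 0.17502.
C₂ = 2.39·[1 − (26.980·0.088567 − 37.525·0.17502)/(-10.545)] = 2.39·0.60377 = 1.4430 g/L.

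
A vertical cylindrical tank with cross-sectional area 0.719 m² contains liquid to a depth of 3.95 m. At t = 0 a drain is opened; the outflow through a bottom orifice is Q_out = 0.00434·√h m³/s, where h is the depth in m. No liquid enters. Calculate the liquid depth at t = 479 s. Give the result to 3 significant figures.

0.294 m

Volume balance on the tank: A dh/dt = −0.00434 √h.
This is separable: 2 d(√h)/dt = −0.00434/A, so √h = √h₀ − (0.00434/(2A)) t.
√h = √3.95 − 0.00434·479/(2·0.719) = 1.9875 − 1.4457 = 0.54180.
h = 0.54180² = 0.29355 m.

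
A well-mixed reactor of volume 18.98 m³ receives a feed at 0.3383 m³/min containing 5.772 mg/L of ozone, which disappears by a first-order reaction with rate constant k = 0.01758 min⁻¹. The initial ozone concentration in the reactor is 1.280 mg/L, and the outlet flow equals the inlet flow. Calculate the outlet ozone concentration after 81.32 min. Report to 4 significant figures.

Species balance: V dC/dt = Q C_in − Q C − k V C.
This is linear with rate a = Q/V + k = 0.0354040 min⁻¹.
C_ss = Q C_in/(Q + kV) = 2.90589 mg/L; C(t) = C_ss + (C₀ − C_ss) e^(−a t).
C(81.32) = 2.90589 + (-1.62589)·e^(−0.0354040·81.32) = 2.90589 + (-1.62589)·0.0561878 = 2.81454 mg/L.

2.815 mg/L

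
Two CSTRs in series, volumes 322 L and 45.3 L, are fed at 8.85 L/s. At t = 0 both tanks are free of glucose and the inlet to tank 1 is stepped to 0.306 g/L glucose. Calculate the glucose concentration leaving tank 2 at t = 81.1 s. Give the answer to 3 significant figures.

0.268 g/L

Species balance on tank i: dCᵢ/dt = (Cᵢ₋₁ − Cᵢ)/τᵢ with τᵢ = Vᵢ/Q.
τ₁ = 322/8.85 = 36.384 s; τ₂ = 45.3/8.85 = 5.1186 s.
Tank 1: C₁ = C_in(1 − e^(−t/τ₁)). Tank 2 (τ₁ ≠ τ₂): C₂ = C_in[1 − (τ₁ e^(−t/τ₁) − τ₂ e^(−t/τ₂))/(τ₁ − τ₂)].
At t = 81.1: e^(−t/τ₁) = 0.10764, e^(−t/τ₂) = 1.3153e-07.
C₂ = 0.306·[1 − (36.384·0.10764 − 5.1186·1.3153e-07)/(31.266)] = 0.306·0.87474 = 0.26767 g/L.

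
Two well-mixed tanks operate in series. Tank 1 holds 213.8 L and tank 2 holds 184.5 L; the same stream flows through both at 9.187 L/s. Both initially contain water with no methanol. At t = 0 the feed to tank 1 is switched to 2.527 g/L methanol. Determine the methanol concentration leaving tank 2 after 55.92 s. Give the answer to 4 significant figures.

Each tank obeys Vᵢ dCᵢ/dt = Q(Cᵢ₋₁ − Cᵢ), so τᵢ = Vᵢ/Q.
τ₁ = 213.8/9.187 = 23.2720 s; τ₂ = 184.5/9.187 = 20.0827 s.
Tank 1: C₁ = C_in(1 − e^(−t/τ₁)). Tank 2 (τ₁ ≠ τ₂): C₂ = C_in[1 − (τ₁ e^(−t/τ₁) − τ₂ e^(−t/τ₂))/(τ₁ − τ₂)].
At t = 55.92: e^(−t/τ₁) = 0.0904565, e^(−t/τ₂) = 0.0617610.
C₂ = 2.527·[1 − (23.2720·0.0904565 − 20.0827·0.0617610)/(3.18929)] = 2.527·0.728850 = 1.84180 g/L.

1.842 g/L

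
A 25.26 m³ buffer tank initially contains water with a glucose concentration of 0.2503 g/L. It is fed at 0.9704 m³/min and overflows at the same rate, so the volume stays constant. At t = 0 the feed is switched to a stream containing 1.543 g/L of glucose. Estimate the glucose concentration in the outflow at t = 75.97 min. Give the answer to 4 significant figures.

Accumulation = in − out for the solute gives V dC/dt = Q(C_in − C).
Rewrite as dC/dt + C/τ = C_in/τ, τ = V/Q = 26.0305 min.
Integrating: C(t) = C_in + (C₀ − C_in) e^(−t/τ).
C(75.97) = 1.543 + (0.2503 − 1.543)·e^(−75.97/26.0305) = 1.543 + (-1.29270)·0.0540147 = 1.47318 g/L.

1.473 g/L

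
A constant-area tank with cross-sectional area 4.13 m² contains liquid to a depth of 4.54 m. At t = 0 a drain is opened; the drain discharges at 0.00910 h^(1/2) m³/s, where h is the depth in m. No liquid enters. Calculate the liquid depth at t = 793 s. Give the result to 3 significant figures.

A dh/dt = −Q_out = −0.00910 √h.
This is separable: 2 d(√h)/dt = −0.00910/A, so √h = √h₀ − (0.00910/(2A)) t.
√h = √4.54 − 0.00910·793/(2·4.13) = 2.1307 − 0.87364 = 1.2571.
h = 1.2571² = 1.5803 m.

1.58 m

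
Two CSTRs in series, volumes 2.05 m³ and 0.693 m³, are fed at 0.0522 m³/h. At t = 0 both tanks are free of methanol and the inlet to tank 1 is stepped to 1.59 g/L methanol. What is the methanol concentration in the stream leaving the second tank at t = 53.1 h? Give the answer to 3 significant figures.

0.983 g/L

Species balance on tank i: dCᵢ/dt = (Cᵢ₋₁ − Cᵢ)/τᵢ with τᵢ = Vᵢ/Q.
τ₁ = 2.05/0.0522 = 39.272 h; τ₂ = 0.693/0.0522 = 13.276 h.
Tank 1: C₁ = C_in(1 − e^(−t/τ₁)). Tank 2 (τ₁ ≠ τ₂): C₂ = C_in[1 − (τ₁ e^(−t/τ₁) − τ₂ e^(−t/τ₂))/(τ₁ − τ₂)].
At t = 53.1: e^(−t/τ₁) = 0.25869, e^(−t/τ₂) = 0.018320.
C₂ = 1.59·[1 − (39.272·0.25869 − 13.276·0.018320)/(25.996)] = 1.59·0.61855 = 0.98349 g/L.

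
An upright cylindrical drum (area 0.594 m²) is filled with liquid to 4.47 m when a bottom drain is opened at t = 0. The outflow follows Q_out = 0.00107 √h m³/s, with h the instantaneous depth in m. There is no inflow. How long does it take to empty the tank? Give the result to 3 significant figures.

2350 s

With no inflow, A dh/dt = −0.00107 √h.
This is separable: 2 d(√h)/dt = −0.00107/A, so √h = √h₀ − (0.00107/(2A)) t.
Set h = 0: 2√h₀ = (0.00107/A) t_empty ⇒ t_empty = 2A√h₀/0.00107.
t_empty = 2·0.594·√4.47/0.00107 = 1.1880·2.1142/0.00107 = 2347.4 s.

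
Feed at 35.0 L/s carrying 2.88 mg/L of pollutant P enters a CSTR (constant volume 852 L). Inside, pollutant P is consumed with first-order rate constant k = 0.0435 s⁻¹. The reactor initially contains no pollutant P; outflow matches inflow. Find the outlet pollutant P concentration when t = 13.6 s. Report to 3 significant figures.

V dC/dt = Q(C_in − C) − k V C.
dC/dt = (Q/V) C_in − (Q/V + k) C; effective rate a = Q/V + k = 0.041080 + 0.0435 = 0.084580 s⁻¹.
C_ss = Q C_in/(Q + kV) = 1.3988 mg/L; C(t) = C_ss + (C₀ − C_ss) e^(−a t).
C(13.6) = 1.3988 + (-1.3988)·e^(−0.084580·13.6) = 1.3988 + (-1.3988)·0.31655 = 0.95601 mg/L.

0.956 mg/L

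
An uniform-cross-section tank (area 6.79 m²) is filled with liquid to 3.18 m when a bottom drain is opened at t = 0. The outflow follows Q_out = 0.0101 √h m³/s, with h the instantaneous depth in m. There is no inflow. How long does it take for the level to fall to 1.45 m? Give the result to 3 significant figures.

Mass balance (ρ constant): A dh/dt = −0.0101 √h.
∫ h^(−1/2) dh = −(0.0101/A) ∫ dt, giving 2√h = 2√h₀ − (0.0101/A) t.
t = 2A(√h₀ − √h)/0.0101 = 2·6.79·(√3.18 − √1.45)/0.0101
  = 13.580 × (1.7833 − 1.2042) / 0.0101 = 778.63 s.

779 s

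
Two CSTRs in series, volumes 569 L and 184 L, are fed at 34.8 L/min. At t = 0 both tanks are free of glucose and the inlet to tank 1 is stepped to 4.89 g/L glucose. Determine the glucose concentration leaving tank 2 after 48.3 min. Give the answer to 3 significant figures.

4.51 g/L

Time constants: τᵢ = Vᵢ/Q for each well-mixed tank.
τ₁ = 569/34.8 = 16.351 min; τ₂ = 184/34.8 = 5.2874 min.
Tank 1: C₁ = C_in(1 − e^(−t/τ₁)). Tank 2 (τ₁ ≠ τ₂): C₂ = C_in[1 − (τ₁ e^(−t/τ₁) − τ₂ e^(−t/τ₂))/(τ₁ − τ₂)].
At t = 48.3: e^(−t/τ₁) = 0.052129, e^(−t/τ₂) = 0.00010783.
C₂ = 4.89·[1 − (16.351·0.052129 − 5.2874·0.00010783)/(11.063)] = 4.89·0.92301 = 4.5135 g/L.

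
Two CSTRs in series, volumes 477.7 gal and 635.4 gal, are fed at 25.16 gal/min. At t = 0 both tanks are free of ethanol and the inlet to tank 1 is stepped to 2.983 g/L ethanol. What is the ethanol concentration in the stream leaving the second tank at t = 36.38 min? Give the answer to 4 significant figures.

Each tank obeys Vᵢ dCᵢ/dt = Q(Cᵢ₋₁ − Cᵢ), so τᵢ = Vᵢ/Q.
τ₁ = 477.7/25.16 = 18.9865 min; τ₂ = 635.4/25.16 = 25.2544 min.
Tank 1: C₁ = C_in(1 − e^(−t/τ₁)). Tank 2 (τ₁ ≠ τ₂): C₂ = C_in[1 − (τ₁ e^(−t/τ₁) − τ₂ e^(−t/τ₂))/(τ₁ − τ₂)].
At t = 36.38: e^(−t/τ₁) = 0.147180, e^(−t/τ₂) = 0.236799.
C₂ = 2.983·[1 − (18.9865·0.147180 − 25.2544·0.236799)/(-6.26789)] = 2.983·0.491729 = 1.46683 g/L.

1.467 g/L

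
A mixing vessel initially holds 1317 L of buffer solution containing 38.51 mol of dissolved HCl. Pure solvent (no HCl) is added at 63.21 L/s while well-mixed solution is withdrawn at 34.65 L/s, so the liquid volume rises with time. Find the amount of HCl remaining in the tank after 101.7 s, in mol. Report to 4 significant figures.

Let m(t) be the amount of HCl. Volume: V(t) = V₀ + (Q_in − Q_out) t = 1317 + 28.5600 t; V(101.7) = 4221.55 L.
Species balance (pure solvent in): dm/dt = −Q_out · m/V(t).
dm/m = −Q_out dt/(V₀ + 28.5600 t); integrating gives ln(m/m₀) = −(Q_out/(Q_in−Q_out)) ln(V/V₀).
m = m₀ (V₀/V)^(Q_out/(Q_in−Q_out)) = 38.51 × (1317/4221.55)^(1.21324) = 9.37161 mol.

9.372 mol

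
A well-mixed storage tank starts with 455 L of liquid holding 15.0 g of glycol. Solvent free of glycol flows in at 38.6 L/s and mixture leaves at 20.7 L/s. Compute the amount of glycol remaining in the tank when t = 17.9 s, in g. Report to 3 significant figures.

Let m(t) be the amount of glycol. Volume: V(t) = V₀ + (Q_in − Q_out) t = 455 + 17.900 t; V(17.9) = 775.41 L.
Solute balance: dm/dt = 0 − Q_out C = −Q_out m/V(t).
Separate: dm/m = −Q_out dt/V(t) ⇒ ln(m/m₀) = −(Q_out/(Q_in−Q_out)) ln(V/V₀).
m = m₀ (V₀/V)^(Q_out/(Q_in−Q_out)) = 15.0 × (455/775.41)^(1.1564) = 8.0976 g.

8.10 g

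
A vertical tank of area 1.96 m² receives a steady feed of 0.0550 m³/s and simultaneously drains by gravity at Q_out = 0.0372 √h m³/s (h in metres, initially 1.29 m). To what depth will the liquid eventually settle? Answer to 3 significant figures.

Unsteady balance on liquid volume: A dh/dt = Q_in − 0.0372 √h. At steady state dh/dt = 0:
Q_in = 0.0372 √h_ss ⇒ √h_ss = 0.0550/0.0372 = 1.4785.
h_ss = 1.4785² = 2.1859 m. (Since h₀ = 1.29 m < h_ss, the level will rise toward this value.)

2.19 m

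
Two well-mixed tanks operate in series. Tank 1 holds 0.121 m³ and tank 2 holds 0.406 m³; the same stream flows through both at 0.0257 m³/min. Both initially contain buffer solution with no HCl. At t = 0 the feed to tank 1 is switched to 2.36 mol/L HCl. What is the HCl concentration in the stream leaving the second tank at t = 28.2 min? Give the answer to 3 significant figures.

1.80 mol/L

Species balance on tank i: dCᵢ/dt = (Cᵢ₋₁ − Cᵢ)/τᵢ with τᵢ = Vᵢ/Q.
τ₁ = 0.121/0.0257 = 4.7082 min; τ₂ = 0.406/0.0257 = 15.798 min.
Solving the cascade with C₁(0)=C₂(0)=0 gives C₂(t) = C_in[1 − (τ₁ e^(−t/τ₁) − τ₂ e^(−t/τ₂))/(τ₁ − τ₂)].
At t = 28.2: e^(−t/τ₁) = 0.0025047, e^(−t/τ₂) = 0.16778.
C₂ = 2.36·[1 − (4.7082·0.0025047 − 15.798·0.16778)/(-11.089)] = 2.36·0.76204 = 1.7984 mol/L.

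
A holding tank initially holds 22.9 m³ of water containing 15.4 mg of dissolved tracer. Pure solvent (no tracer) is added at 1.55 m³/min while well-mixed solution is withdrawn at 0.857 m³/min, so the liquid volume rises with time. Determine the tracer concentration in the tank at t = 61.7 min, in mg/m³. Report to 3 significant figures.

Let m(t) be the amount of tracer. Volume: V(t) = V₀ + (Q_in − Q_out) t = 22.9 + 0.69300 t; V(61.7) = 65.658 m³.
Species balance (pure solvent in): dm/dt = −Q_out · m/V(t).
dm/m = −Q_out dt/(V₀ + 0.69300 t); integrating gives ln(m/m₀) = −(Q_out/(Q_in−Q_out)) ln(V/V₀).
m = m₀ (V₀/V)^(Q_out/(Q_in−Q_out)) = 15.4 × (22.9/65.658)^(1.2367) = 4.1861 mg.
C = m/V = 4.1861/65.658 = 0.063756 mg/m³.

0.0638 mg/m³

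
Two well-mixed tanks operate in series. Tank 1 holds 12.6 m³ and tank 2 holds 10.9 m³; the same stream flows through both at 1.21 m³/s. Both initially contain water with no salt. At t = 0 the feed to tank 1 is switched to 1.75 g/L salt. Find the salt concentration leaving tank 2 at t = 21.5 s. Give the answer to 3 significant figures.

Species balance on tank i: dCᵢ/dt = (Cᵢ₋₁ − Cᵢ)/τᵢ with τᵢ = Vᵢ/Q.
τ₁ = 12.6/1.21 = 10.413 s; τ₂ = 10.9/1.21 = 9.0083 s.
Solving the cascade with C₁(0)=C₂(0)=0 gives C₂(t) = C_in[1 − (τ₁ e^(−t/τ₁) − τ₂ e^(−t/τ₂))/(τ₁ − τ₂)].
At t = 21.5: e^(−t/τ₁) = 0.12686, e^(−t/τ₂) = 0.091933.
C₂ = 1.75·[1 − (10.413·0.12686 − 9.0083·0.091933)/(1.4050)] = 1.75·0.64921 = 1.1361 g/L.

1.14 g/L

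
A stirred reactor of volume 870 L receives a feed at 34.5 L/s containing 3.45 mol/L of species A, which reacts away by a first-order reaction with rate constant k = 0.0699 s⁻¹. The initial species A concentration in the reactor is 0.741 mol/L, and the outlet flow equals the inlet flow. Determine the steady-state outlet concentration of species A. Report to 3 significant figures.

1.25 mol/L

V dC/dt = Q(C_in − C) − k V C.
At steady state: 0 = Q C_in − (Q + kV) C_ss, so C_ss = Q C_in/(Q + kV).
C_ss = 34.5·3.45/(34.5 + 0.0699·870) = 119.03/95.313 = 1.2488 mol/L.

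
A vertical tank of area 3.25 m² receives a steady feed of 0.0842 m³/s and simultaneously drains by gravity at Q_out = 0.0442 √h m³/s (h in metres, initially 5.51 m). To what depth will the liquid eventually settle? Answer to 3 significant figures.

Volume balance on the tank: A dh/dt = Q_in − 0.0442 √h. At steady state dh/dt = 0:
Q_in = 0.0442 √h_ss ⇒ √h_ss = 0.0842/0.0442 = 1.9050.
h_ss = 1.9050² = 3.6289 m. (Since h₀ = 5.51 m > h_ss, the level will fall toward this value.)

3.63 m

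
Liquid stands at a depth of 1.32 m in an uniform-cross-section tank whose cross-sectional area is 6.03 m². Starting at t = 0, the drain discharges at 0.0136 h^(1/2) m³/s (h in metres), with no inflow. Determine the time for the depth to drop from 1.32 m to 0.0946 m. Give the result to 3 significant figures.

A dh/dt = −Q_out = −0.0136 √h.
Separate and integrate: 2(√h − √h₀) = −(0.0136/A) t.
t = 2A(√h₀ − √h)/0.0136 = 2·6.03·(√1.32 − √0.0946)/0.0136
  = 12.060 × (1.1489 − 0.30757) / 0.0136 = 746.07 s.

746 s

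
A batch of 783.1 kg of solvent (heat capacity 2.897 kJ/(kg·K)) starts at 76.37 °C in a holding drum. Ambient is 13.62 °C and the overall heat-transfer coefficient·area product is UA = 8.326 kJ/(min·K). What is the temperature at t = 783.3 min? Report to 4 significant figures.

17.16 °C

Lumped-capacitance energy balance: M c_p dT/dt = UA(T_amb − T).
dT/dt = (T_ss − T)/τ with T_ss = T_amb = 13.6200 °C, τ = M c_p/UA = 783.1·2.897/8.326 = 272.477 min.
This is linear first-order; T(t) = T_ss + (T₀ − T_ss) e^(−t/τ).
T(783.3) = 13.6200 + (62.7500)·0.0564307 = 17.1610 °C.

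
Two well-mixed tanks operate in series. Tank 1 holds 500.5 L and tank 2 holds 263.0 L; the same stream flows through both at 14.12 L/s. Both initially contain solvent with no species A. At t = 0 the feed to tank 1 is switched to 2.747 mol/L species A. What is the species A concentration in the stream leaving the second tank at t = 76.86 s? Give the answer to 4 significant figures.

2.134 mol/L

Species balance on tank i: dCᵢ/dt = (Cᵢ₋₁ − Cᵢ)/τᵢ with τᵢ = Vᵢ/Q.
τ₁ = 500.5/14.12 = 35.4462 s; τ₂ = 263.0/14.12 = 18.6261 s.
Tank 1: C₁ = C_in(1 − e^(−t/τ₁)). Tank 2 (τ₁ ≠ τ₂): C₂ = C_in[1 − (τ₁ e^(−t/τ₁) − τ₂ e^(−t/τ₂))/(τ₁ − τ₂)].
At t = 76.86: e^(−t/τ₁) = 0.114365, e^(−t/τ₂) = 0.0161397.
C₂ = 2.747·[1 − (35.4462·0.114365 − 18.6261·0.0161397)/(16.8201)] = 2.747·0.776863 = 2.13404 mol/L.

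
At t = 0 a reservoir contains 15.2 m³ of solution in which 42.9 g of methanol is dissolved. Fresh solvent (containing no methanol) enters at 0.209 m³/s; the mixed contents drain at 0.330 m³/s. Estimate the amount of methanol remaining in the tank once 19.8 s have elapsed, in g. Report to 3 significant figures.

26.9 g

Total volume: dV/dt = Q_in − Q_out = -0.12100 m³/s, so V(t) = 15.2 − 0.12100 t and V(19.8) = 12.804 m³.
Species balance (pure solvent in): dm/dt = −Q_out · m/V(t).
Separate: dm/m = −Q_out dt/V(t) ⇒ ln(m/m₀) = −(Q_out/(Q_in−Q_out)) ln(V/V₀).
m = m₀ (V₀/V)^(Q_out/(Q_in−Q_out)) = 42.9 × (15.2/12.804)^(-2.7273) = 26.872 g.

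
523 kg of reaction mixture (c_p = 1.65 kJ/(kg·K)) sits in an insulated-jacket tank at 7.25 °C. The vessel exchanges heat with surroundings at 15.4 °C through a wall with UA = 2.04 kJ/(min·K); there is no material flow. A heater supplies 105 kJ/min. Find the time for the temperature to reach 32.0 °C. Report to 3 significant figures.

M c_p dT/dt = −UA(T − T_amb) + Q̇.
τ = M c_p/UA = 423.01 min; T_ss = T_amb + Q̇/UA = 15.4 + 105/2.04 = 66.871 °C.
T(t) = T_ss + (T₀ − T_ss)e^(−t/τ); set T = 32.0:
t = −τ ln[(T − T_ss)/(T₀ − T_ss)] = −423.01 · ln(0.58487) = 226.89 min.

227 min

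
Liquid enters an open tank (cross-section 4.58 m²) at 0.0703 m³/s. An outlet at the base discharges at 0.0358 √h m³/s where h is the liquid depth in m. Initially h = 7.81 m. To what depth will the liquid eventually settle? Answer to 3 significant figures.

Level balance: A dh/dt = 0.0703 − 0.0358 √h. Setting dh/dt = 0:
Q_in = 0.0358 √h_ss ⇒ √h_ss = 0.0703/0.0358 = 1.9637.
h_ss = 1.9637² = 3.8561 m. (Since h₀ = 7.81 m > h_ss, the level will fall toward this value.)

3.86 m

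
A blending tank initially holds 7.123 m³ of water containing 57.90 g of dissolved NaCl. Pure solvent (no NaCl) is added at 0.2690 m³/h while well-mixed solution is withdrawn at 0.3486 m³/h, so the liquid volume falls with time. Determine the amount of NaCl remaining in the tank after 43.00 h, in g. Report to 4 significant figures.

Let m(t) be the amount of NaCl. Volume: V(t) = V₀ + (Q_in − Q_out) t = 7.123 − 0.0796000 t; V(43.00) = 3.70020 m³.
Species balance (pure solvent in): dm/dt = −Q_out · m/V(t).
Separate: dm/m = −Q_out dt/V(t) ⇒ ln(m/m₀) = −(Q_out/(Q_in−Q_out)) ln(V/V₀).
m = m₀ (V₀/V)^(Q_out/(Q_in−Q_out)) = 57.90 × (7.123/3.70020)^(-4.37940) = 3.28861 g.

3.289 g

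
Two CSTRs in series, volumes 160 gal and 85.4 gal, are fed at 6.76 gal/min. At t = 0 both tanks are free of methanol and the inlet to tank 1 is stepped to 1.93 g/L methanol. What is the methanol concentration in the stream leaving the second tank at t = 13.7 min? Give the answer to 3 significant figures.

Each tank obeys Vᵢ dCᵢ/dt = Q(Cᵢ₋₁ − Cᵢ), so τᵢ = Vᵢ/Q.
τ₁ = 160/6.76 = 23.669 min; τ₂ = 85.4/6.76 = 12.633 min.
Tank 1: C₁ = C_in(1 − e^(−t/τ₁)). Tank 2 (τ₁ ≠ τ₂): C₂ = C_in[1 − (τ₁ e^(−t/τ₁) − τ₂ e^(−t/τ₂))/(τ₁ − τ₂)].
At t = 13.7: e^(−t/τ₁) = 0.56056, e^(−t/τ₂) = 0.33809.
C₂ = 1.93·[1 − (23.669·0.56056 − 12.633·0.33809)/(11.036)] = 1.93·0.18477 = 0.35660 g/L.

0.357 g/L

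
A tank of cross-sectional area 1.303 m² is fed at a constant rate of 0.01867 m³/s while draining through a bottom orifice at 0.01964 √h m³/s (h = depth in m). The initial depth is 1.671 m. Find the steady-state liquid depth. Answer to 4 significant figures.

0.9037 m

A dh/dt = Q_in − 0.01964 √h. Steady state requires inflow = outflow:
Q_in = 0.01964 √h_ss ⇒ √h_ss = 0.01867/0.01964 = 0.950611.
h_ss = 0.950611² = 0.903661 m. (Since h₀ = 1.671 m > h_ss, the level will fall toward this value.)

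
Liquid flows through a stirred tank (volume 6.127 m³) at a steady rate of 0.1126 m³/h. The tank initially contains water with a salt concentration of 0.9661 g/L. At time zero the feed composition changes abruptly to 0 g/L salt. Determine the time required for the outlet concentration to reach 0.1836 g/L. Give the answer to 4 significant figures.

90.35 h

Transient balance on the dissolved component: V dC/dt = Q(C_in − C), so τ = V/Q = 54.4139 h.
C(t) = C_in + (C₀ − C_in) e^(−t/τ). Set C = 0.1836 and solve for t:
e^(−t/τ) = (C − C_in)/(C₀ − C_in) = (0.1836 − 0)/(0.9661 − 0) = 0.190042
t = −τ ln(…) = 54.4139 × 1.66051 = 90.3546 h.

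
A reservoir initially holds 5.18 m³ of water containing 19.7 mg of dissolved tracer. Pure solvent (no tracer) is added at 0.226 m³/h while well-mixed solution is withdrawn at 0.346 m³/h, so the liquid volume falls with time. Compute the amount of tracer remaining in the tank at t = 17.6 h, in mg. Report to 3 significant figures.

4.35 mg

Let m(t) be the amount of tracer. Volume: V(t) = V₀ + (Q_in − Q_out) t = 5.18 − 0.12000 t; V(17.6) = 3.0680 m³.
Solute balance: dm/dt = 0 − Q_out C = −Q_out m/V(t).
Separate: dm/m = −Q_out dt/V(t) ⇒ ln(m/m₀) = −(Q_out/(Q_in−Q_out)) ln(V/V₀).
m = m₀ (V₀/V)^(Q_out/(Q_in−Q_out)) = 19.7 × (5.18/3.0680)^(-2.8833) = 4.3509 mg.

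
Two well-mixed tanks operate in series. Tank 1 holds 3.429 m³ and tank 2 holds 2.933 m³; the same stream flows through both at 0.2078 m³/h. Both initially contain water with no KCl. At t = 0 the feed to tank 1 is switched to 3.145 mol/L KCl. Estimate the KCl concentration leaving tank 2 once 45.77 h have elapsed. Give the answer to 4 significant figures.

Species balance on tank i: dCᵢ/dt = (Cᵢ₋₁ − Cᵢ)/τᵢ with τᵢ = Vᵢ/Q.
τ₁ = 3.429/0.2078 = 16.5014 h; τ₂ = 2.933/0.2078 = 14.1145 h.
Solving the cascade with C₁(0)=C₂(0)=0 gives C₂(t) = C_in[1 − (τ₁ e^(−t/τ₁) − τ₂ e^(−t/τ₂))/(τ₁ − τ₂)].
At t = 45.77: e^(−t/τ₁) = 0.0624308, e^(−t/τ₂) = 0.0390561.
C₂ = 3.145·[1 − (16.5014·0.0624308 − 14.1145·0.0390561)/(2.38691)] = 3.145·0.799347 = 2.51395 mol/L.

2.514 mol/L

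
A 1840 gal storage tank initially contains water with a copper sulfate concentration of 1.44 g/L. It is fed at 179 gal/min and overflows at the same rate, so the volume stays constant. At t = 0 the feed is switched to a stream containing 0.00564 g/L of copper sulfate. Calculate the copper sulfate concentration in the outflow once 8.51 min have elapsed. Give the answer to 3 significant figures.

Transient balance on the dissolved component: V dC/dt = Q(C_in − C).
Rewrite as dC/dt + C/τ = C_in/τ, τ = V/Q = 10.279 min.
C approaches C_in exponentially: C(t) = C_in + (C₀ − C_in) e^(−t/τ).
C(8.51) = 0.00564 + (1.44 − 0.00564)·e^(−8.51/10.279) = 0.00564 + (1.4344)·0.43698 = 0.63242 g/L.

0.632 g/L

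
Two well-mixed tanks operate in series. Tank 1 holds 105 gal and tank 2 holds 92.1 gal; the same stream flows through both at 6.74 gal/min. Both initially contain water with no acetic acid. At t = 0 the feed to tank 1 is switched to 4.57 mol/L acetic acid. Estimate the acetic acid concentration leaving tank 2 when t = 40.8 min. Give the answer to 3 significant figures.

Species balance on tank i: dCᵢ/dt = (Cᵢ₋₁ − Cᵢ)/τᵢ with τᵢ = Vᵢ/Q.
τ₁ = 105/6.74 = 15.579 min; τ₂ = 92.1/6.74 = 13.665 min.
Tank 1: C₁ = C_in(1 − e^(−t/τ₁)). Tank 2 (τ₁ ≠ τ₂): C₂ = C_in[1 − (τ₁ e^(−t/τ₁) − τ₂ e^(−t/τ₂))/(τ₁ − τ₂)].
At t = 40.8: e^(−t/τ₁) = 0.072878, e^(−t/τ₂) = 0.050499.
C₂ = 4.57·[1 − (15.579·0.072878 − 13.665·0.050499)/(1.9139)] = 4.57·0.76735 = 3.5068 mol/L.

3.51 mol/L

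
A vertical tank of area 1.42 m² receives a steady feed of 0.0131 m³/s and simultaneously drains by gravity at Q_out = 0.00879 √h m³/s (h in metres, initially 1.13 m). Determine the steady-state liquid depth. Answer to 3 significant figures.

2.22 m

A dh/dt = Q_in − 0.00879 √h. Steady state requires inflow = outflow:
Q_in = 0.00879 √h_ss ⇒ √h_ss = 0.0131/0.00879 = 1.4903.
h_ss = 1.4903² = 2.2211 m. (Since h₀ = 1.13 m < h_ss, the level will rise toward this value.)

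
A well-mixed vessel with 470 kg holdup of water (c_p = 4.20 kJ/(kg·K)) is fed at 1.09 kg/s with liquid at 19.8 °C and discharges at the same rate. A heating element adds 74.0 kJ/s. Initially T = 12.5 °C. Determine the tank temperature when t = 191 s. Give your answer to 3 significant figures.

Heat balance on the well-mixed liquid: M c_p dT/dt = ṁ c_p (T_in − T) + 74.0.
τ = M/ṁ = 431.19 s; T_ss = T_in + Q̇/(ṁ c_p) = 19.8 + 74.0/(1.09·4.20) = 35.964 °C.
T approaches T_ss exponentially: T(t) = T_ss + (T₀ − T_ss) e^(−t/τ).
T(191) = 35.964 + (-23.464)·e^(−191/431.19) = 35.964 + (-23.464)·0.64213 = 20.897 °C.

20.9 °C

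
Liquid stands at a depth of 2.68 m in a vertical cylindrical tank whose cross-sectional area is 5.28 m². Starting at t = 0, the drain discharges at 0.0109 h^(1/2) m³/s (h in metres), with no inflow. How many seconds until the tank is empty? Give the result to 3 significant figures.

Accumulation of liquid (constant cross-section A): A dh/dt = −0.0109 √h.
This is separable: 2 d(√h)/dt = −0.0109/A, so √h = √h₀ − (0.0109/(2A)) t.
Set h = 0: 2√h₀ = (0.0109/A) t_empty ⇒ t_empty = 2A√h₀/0.0109.
t_empty = 2·5.28·√2.68/0.0109 = 10.560·1.6371/0.0109 = 1586.0 s.

1590 s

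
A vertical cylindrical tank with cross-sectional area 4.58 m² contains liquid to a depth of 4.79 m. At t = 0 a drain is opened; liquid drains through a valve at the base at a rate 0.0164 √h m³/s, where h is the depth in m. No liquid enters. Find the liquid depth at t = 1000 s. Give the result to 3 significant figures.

0.159 m

Volume balance on the tank: A dh/dt = −0.0164 √h.
∫ h^(−1/2) dh = −(0.0164/A) ∫ dt, giving 2√h = 2√h₀ − (0.0164/A) t.
√h = √4.79 − 0.0164·1000/(2·4.58) = 2.1886 − 1.7904 = 0.39821.
h = 0.39821² = 0.15857 m.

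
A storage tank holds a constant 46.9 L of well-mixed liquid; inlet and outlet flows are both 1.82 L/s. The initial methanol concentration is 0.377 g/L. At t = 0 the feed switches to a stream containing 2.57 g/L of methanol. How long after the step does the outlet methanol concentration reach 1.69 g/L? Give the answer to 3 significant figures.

23.5 s

Transient balance on the dissolved component: V dC/dt = Q(C_in − C), so τ = V/Q = 25.769 s.
C(t) = C_in + (C₀ − C_in) e^(−t/τ). Set C = 1.69 and solve for t:
e^(−t/τ) = (C − C_in)/(C₀ − C_in) = (1.69 − 2.57)/(0.377 − 2.57) = 0.40128
t = −τ ln(…) = 25.769 × 0.91310 = 23.530 s.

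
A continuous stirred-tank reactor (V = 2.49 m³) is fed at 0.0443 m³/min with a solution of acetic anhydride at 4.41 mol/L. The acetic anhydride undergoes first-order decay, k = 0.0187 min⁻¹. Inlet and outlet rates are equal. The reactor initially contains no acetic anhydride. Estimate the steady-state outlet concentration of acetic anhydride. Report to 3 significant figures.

Accumulation = in − out − consumed: V dC/dt = Q C_in − Q C − k V C.
At steady state: 0 = Q C_in − (Q + kV) C_ss, so C_ss = Q C_in/(Q + kV).
C_ss = 0.0443·4.41/(0.0443 + 0.0187·2.49) = 0.19536/0.090863 = 2.1501 mol/L.

2.15 mol/L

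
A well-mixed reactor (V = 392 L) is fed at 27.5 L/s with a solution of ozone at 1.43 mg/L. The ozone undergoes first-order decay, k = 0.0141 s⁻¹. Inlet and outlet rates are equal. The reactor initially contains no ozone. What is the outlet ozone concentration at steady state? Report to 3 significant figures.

Accumulation = in − out − consumed: V dC/dt = Q C_in − Q C − k V C.
Steady state (dC/dt = 0): C_ss = Q C_in/(Q + kV) = C_in/(1 + kV/Q).
C_ss = 27.5·1.43/(27.5 + 0.0141·392) = 39.325/33.027 = 1.1907 mg/L.

1.19 mg/L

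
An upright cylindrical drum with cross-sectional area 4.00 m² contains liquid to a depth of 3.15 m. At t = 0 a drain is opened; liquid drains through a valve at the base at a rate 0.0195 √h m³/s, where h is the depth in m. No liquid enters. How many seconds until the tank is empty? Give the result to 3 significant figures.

728 s

A dh/dt = −Q_out = −0.0195 √h.
Separate and integrate: 2(√h − √h₀) = −(0.0195/A) t.
Tank is empty when √h = 0: t_empty = 2A√h₀/0.0195.
t_empty = 2·4.00·√3.15/0.0195 = 8.0000·1.7748/0.0195 = 728.13 s.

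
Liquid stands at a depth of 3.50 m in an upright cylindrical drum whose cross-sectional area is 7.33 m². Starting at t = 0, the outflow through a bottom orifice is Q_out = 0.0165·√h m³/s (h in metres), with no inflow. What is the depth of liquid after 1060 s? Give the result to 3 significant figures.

A dh/dt = −Q_out = −0.0165 √h.
∫ h^(−1/2) dh = −(0.0165/A) ∫ dt, giving 2√h = 2√h₀ − (0.0165/A) t.
√h = √3.50 − 0.0165·1060/(2·7.33) = 1.8708 − 1.1930 = 0.67779.
h = 0.67779² = 0.45939 m.

0.459 m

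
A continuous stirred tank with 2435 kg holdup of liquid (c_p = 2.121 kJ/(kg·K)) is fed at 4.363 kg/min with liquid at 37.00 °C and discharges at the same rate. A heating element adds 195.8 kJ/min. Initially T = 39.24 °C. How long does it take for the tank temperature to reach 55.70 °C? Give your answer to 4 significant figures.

First-law balance (no shaft work): M c_p dT/dt = ṁ c_p (T_in − T) + 195.8.
τ = M/ṁ = 558.102 min; T_ss = T_in + Q̇/(ṁ c_p) = 58.1586 °C.
T(t) = T_ss + (T₀ − T_ss) e^(−t/τ). Set T = 55.70:
e^(−t/τ) = (55.70 − 58.1586)/(39.24 − 58.1586) = 0.129956
t = −558.102 · ln(0.129956) = 1138.84 min.

1139 min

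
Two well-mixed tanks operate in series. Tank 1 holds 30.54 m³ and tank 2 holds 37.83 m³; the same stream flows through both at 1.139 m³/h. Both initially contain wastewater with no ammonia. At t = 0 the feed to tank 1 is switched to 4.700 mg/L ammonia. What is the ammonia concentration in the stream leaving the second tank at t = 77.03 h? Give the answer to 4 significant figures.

3.415 mg/L

Species balance on tank i: dCᵢ/dt = (Cᵢ₋₁ − Cᵢ)/τᵢ with τᵢ = Vᵢ/Q.
τ₁ = 30.54/1.139 = 26.8130 h; τ₂ = 37.83/1.139 = 33.2133 h.
Solving the cascade with C₁(0)=C₂(0)=0 gives C₂(t) = C_in[1 − (τ₁ e^(−t/τ₁) − τ₂ e^(−t/τ₂))/(τ₁ − τ₂)].
At t = 77.03: e^(−t/τ₁) = 0.0565370, e^(−t/τ₂) = 0.0983475.
C₂ = 4.700·[1 − (26.8130·0.0565370 − 33.2133·0.0983475)/(-6.40035)] = 4.700·0.726496 = 3.41453 mg/L.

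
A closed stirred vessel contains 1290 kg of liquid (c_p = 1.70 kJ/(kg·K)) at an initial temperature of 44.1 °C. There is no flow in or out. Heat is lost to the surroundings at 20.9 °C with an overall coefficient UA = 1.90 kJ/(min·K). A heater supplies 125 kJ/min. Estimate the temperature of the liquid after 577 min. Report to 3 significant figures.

Lumped-capacitance energy balance: M c_p dT/dt = UA(T_amb − T) + Q̇.
dT/dt = (T_ss − T)/τ with T_ss = T_amb + Q̇/UA = 20.9 + 125/1.90 = 86.689 °C, τ = M c_p/UA = 1290·1.70/1.90 = 1154.2 min.
T approaches T_ss exponentially: T(t) = T_ss + (T₀ − T_ss) e^(−t/τ).
T(577) = 86.689 + (-42.589)·0.60659 = 60.855 °C.

60.9 °C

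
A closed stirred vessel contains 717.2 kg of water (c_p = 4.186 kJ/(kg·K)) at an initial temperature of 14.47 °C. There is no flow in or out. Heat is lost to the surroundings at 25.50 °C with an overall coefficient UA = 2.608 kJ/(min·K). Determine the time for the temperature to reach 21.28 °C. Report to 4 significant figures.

Energy balance: M c_p dT/dt = −UA(T − T_amb).
τ = M c_p/UA = 1151.15 min; T_ss = T_amb = 25.5000 °C.
T(t) = T_ss + (T₀ − T_ss)e^(−t/τ); set T = 21.28:
t = −τ ln[(T − T_ss)/(T₀ − T_ss)] = −1151.15 · ln(0.382593) = 1106.01 min.

1106 min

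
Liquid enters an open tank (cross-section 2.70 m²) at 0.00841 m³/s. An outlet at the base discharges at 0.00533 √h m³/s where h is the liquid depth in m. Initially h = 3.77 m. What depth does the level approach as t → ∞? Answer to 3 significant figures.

A dh/dt = Q_in − 0.00533 √h. Steady state requires inflow = outflow:
Q_in = 0.00533 √h_ss ⇒ √h_ss = 0.00841/0.00533 = 1.5779.
h_ss = 1.5779² = 2.4896 m. (Since h₀ = 3.77 m > h_ss, the level will fall toward this value.)

2.49 m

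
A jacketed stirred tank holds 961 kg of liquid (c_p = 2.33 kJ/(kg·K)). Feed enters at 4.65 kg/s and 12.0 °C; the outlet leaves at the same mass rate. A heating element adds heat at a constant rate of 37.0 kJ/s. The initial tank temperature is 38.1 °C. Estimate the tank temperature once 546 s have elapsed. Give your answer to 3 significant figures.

M c_p dT/dt = ṁ c_p (T_in − T) + Q̇.
τ = M/ṁ = 206.67 s; T_ss = T_in + Q̇/(ṁ c_p) = 12.0 + 37.0/(4.65·2.33) = 15.415 °C.
This is linear first-order; T(t) = T_ss + (T₀ − T_ss) e^(−t/τ).
T(546) = 15.415 + (22.685)·e^(−546/206.67) = 15.415 + (22.685)·0.071223 = 17.031 °C.

17.0 °C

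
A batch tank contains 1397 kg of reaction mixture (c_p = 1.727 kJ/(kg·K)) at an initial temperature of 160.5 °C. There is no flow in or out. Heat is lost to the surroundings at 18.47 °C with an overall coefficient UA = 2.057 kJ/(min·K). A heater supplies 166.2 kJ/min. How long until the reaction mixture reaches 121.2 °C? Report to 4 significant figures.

1204 min

Unsteady energy balance on the tank contents: M c_p dT/dt = −UA(T − T_amb) + Q̇.
τ = M c_p/UA = 1172.88 min; T_ss = T_amb + Q̇/UA = 18.47 + 166.2/2.057 = 99.2673 °C.
T(t) = T_ss + (T₀ − T_ss)e^(−t/τ); set T = 121.2:
t = −τ ln[(T − T_ss)/(T₀ − T_ss)] = −1172.88 · ln(0.358186) = 1204.20 min.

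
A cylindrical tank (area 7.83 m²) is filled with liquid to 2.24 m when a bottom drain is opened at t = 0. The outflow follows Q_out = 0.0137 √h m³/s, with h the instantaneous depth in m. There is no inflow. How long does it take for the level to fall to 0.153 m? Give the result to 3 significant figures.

1260 s

A dh/dt = −Q_out = −0.0137 √h.
∫ h^(−1/2) dh = −(0.0137/A) ∫ dt, giving 2√h = 2√h₀ − (0.0137/A) t.
t = 2A(√h₀ − √h)/0.0137 = 2·7.83·(√2.24 − √0.153)/0.0137
  = 15.660 × (1.4967 − 0.39115) / 0.0137 = 1263.7 s.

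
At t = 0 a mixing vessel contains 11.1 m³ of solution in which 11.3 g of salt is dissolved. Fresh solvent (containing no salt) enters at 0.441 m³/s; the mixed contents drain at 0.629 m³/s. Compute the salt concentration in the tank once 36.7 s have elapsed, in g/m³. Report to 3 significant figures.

0.104 g/m³

Total volume: dV/dt = Q_in − Q_out = -0.18800 m³/s, so V(t) = 11.1 − 0.18800 t and V(36.7) = 4.2004 m³.
No salt enters, so dm/dt = −Q_out · (m/V).
dm/m = −Q_out dt/(V₀ − 0.18800 t); integrating gives ln(m/m₀) = −(Q_out/(Q_in−Q_out)) ln(V/V₀).
m = m₀ (V₀/V)^(Q_out/(Q_in−Q_out)) = 11.3 × (11.1/4.2004)^(-3.3457) = 0.43759 g.
C = m/V = 0.43759/4.2004 = 0.10418 g/m³.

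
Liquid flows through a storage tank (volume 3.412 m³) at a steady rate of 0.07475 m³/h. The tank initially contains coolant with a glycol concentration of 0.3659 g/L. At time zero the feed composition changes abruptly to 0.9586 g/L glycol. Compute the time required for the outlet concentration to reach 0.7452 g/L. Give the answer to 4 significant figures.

Species balance: V dC/dt = Q(C_in − C) ⇒ τ = V/Q = 45.6455 h.
C(t) = C_in + (C₀ − C_in) e^(−t/τ). Set C = 0.7452 and solve for t:
e^(−t/τ) = (C − C_in)/(C₀ − C_in) = (0.7452 − 0.9586)/(0.3659 − 0.9586) = 0.360047
t = −τ ln(…) = 45.6455 × 1.02152 = 46.6278 h.

46.63 h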